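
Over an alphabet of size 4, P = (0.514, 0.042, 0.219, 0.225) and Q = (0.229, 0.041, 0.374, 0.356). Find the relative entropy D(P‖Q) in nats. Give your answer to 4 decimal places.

0.1961 nats

D(P‖Q) = Σ p·ln(p/q).
  0.514·ln(0.514/0.229) = 0.41557
  0.042·ln(0.042/0.041) = 0.00101
  0.219·ln(0.219/0.374) = -0.11721
  0.225·ln(0.225/0.356) = -0.10324
D(P‖Q) = 0.1961 nats.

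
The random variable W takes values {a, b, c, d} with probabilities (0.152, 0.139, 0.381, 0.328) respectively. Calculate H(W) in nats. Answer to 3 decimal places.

1.294 nats

H(W) = −Σ p·ln p.
  −(0.152)·ln(0.152) = 0.2863
  −(0.139)·ln(0.139) = 0.2743
  −(0.381)·ln(0.381) = 0.3676
  −(0.328)·ln(0.328) = 0.3656
Sum: 0.2863 + 0.2743 + 0.3676 + 0.3656 = 1.294 nats.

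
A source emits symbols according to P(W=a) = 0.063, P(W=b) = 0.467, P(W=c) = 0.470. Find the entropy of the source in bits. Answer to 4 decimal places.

1.2762 bits

H(W) = −Σ p·log₂ p.
  −(0.063)·log₂(0.063) = 0.25128
  −(0.467)·log₂(0.467) = 0.51300
  −(0.470)·log₂(0.470) = 0.51196
Sum: 0.25128 + 0.51300 + 0.51196 = 1.2762 bits.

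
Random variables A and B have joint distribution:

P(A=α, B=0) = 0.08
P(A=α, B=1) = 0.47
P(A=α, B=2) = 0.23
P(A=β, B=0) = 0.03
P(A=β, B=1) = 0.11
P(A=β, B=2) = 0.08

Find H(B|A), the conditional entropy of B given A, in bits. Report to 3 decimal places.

Chain rule: H(B|A) = H(A,B) − H(A).
Marginals: p(A) = (0.7800, 0.2200), p(B) = (0.1100, 0.5800, 0.3100).
H(A,B) = 2.0847 bits; H(A) = 0.7602 bits.
H(B|A) = 2.0847 − 0.7602 = 1.325 bits.

1.325 bits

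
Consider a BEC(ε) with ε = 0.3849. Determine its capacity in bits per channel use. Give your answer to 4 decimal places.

Binary erasure channel: capacity C = 1 − ε.
C = 1 − 0.3849 = 0.6151 bits per channel use.

0.6151 bits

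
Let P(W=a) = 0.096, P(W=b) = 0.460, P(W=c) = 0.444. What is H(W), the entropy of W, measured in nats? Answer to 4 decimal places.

H(W) = −Σ p·ln p.
  −(0.096)·ln(0.096) = 0.22497
  −(0.460)·ln(0.460) = 0.35720
  −(0.444)·ln(0.444) = 0.36050
Sum: 0.22497 + 0.35720 + 0.36050 = 0.9427 nats.

0.9427 nats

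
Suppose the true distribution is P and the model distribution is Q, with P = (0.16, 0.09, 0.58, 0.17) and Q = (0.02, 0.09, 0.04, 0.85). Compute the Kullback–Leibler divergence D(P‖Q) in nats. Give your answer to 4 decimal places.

D(P‖Q) = Σ p·ln(p/q).
  0.16·ln(0.16/0.02) = 0.33271
  0.09·ln(0.09/0.09) = 0.00000
  0.58·ln(0.58/0.04) = 1.55101
  0.17·ln(0.17/0.85) = -0.27360
D(P‖Q) = 1.6101 nats.

1.6101 nats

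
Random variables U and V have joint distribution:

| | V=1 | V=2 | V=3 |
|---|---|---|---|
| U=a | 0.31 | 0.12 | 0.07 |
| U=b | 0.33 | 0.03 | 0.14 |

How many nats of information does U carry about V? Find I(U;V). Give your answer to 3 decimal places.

0.041 nats

Marginals: p(U) = (0.5000, 0.5000), p(V) = (0.6400, 0.1500, 0.2100).
I(U;V) = Σ p(x,y)·ln[p(x,y)/(p(x)p(y))].
  (a,1): 0.31·ln(0.9688) = -0.0098
  (a,2): 0.12·ln(1.6000) = 0.0564
  (a,3): 0.07·ln(0.6667) = -0.0284
  (b,1): 0.33·ln(1.0312) = 0.0102
  (b,2): 0.03·ln(0.4000) = -0.0275
  (b,3): 0.14·ln(1.3333) = 0.0403
Sum = 0.041 nats.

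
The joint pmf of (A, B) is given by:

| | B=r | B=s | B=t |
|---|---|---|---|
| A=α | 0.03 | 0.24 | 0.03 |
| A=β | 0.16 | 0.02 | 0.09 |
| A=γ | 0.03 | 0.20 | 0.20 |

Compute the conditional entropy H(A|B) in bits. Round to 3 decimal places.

1.205 bits

Marginals: p(A) = (0.3000, 0.2700, 0.4300), p(B) = (0.2200, 0.4600, 0.3200).
H(A|B) = Σ p(B) · H(A|B=·).
  B=r: p=0.2200, H(A|B=r) = 1.1181
  B=s: p=0.4600, H(A|B=s) = 1.2088
  B=t: p=0.3200, H(A|B=t) = 1.2587
Weighted sum = 1.205 bits.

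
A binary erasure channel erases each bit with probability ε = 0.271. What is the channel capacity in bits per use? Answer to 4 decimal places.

Binary erasure channel: capacity C = 1 − ε.
C = 1 − 0.271 = 0.7290 bits per channel use.

0.7290 bits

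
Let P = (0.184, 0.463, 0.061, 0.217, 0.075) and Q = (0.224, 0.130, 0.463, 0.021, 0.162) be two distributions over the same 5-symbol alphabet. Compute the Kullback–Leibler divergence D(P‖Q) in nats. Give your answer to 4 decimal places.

D(P‖Q) = Σ p·ln(p/q).
  0.184·ln(0.184/0.224) = -0.03619
  0.463·ln(0.463/0.130) = 0.58810
  0.061·ln(0.061/0.463) = -0.12364
  0.217·ln(0.217/0.021) = 0.50678
  0.075·ln(0.075/0.162) = -0.05776
D(P‖Q) = 0.8773 nats.

0.8773 nats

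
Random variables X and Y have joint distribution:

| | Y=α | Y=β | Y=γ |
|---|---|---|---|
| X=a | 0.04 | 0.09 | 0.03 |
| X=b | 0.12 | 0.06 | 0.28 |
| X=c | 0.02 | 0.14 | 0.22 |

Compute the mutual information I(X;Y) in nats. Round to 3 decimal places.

Marginals: p(X) = (0.1600, 0.4600, 0.3800), p(Y) = (0.1800, 0.2900, 0.5300).
I(X;Y) = Σ p(x,y)·ln[p(x,y)/(p(x)p(y))].
  (a,α): 0.04·ln(1.3889) = 0.0131
  (a,β): 0.09·ln(1.9397) = 0.0596
  (a,γ): 0.03·ln(0.3538) = -0.0312
  (b,α): 0.12·ln(1.4493) = 0.0445
  (b,β): 0.06·ln(0.4498) = -0.0479
  (b,γ): 0.28·ln(1.1485) = 0.0388
  (c,α): 0.02·ln(0.2924) = -0.0246
  (c,β): 0.14·ln(1.2704) = 0.0335
  (c,γ): 0.22·ln(1.0924) = 0.0194
Sum = 0.105 nats.

0.105 nats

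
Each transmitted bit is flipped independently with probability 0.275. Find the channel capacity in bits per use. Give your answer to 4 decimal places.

0.1515 bits

Binary symmetric channel: C = 1 − h₂(ε) where h₂ is the binary entropy function.
h₂(0.275) = −0.275·log₂0.275 − 0.725·log₂0.725 = 0.8485.
C = 1 − 0.8485 = 0.1515 bits per channel use.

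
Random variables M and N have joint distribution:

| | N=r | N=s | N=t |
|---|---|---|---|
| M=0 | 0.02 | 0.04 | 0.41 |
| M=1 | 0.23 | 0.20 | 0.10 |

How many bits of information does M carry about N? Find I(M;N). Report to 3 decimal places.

0.377 bits

Marginals: p(M) = (0.4700, 0.5300), p(N) = (0.2500, 0.2400, 0.5100).
I(M;N) = Σ p(x,y)·log₂[p(x,y)/(p(x)p(y))].
  (0,r): 0.02·log₂(0.1702) = -0.0511
  (0,s): 0.04·log₂(0.3546) = -0.0598
  (0,t): 0.41·log₂(1.7105) = 0.3175
  (1,r): 0.23·log₂(1.7358) = 0.1830
  (1,s): 0.20·log₂(1.5723) = 0.1306
  (1,t): 0.10·log₂(0.3700) = -0.1435
Sum = 0.377 bits.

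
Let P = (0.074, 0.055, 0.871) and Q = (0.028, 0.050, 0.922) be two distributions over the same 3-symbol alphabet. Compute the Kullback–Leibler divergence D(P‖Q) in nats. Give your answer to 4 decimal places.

0.0276 nats

D(P‖Q) = Σ p·ln(p/q).
  0.074·ln(0.074/0.028) = 0.07192
  0.055·ln(0.055/0.050) = 0.00524
  0.871·ln(0.871/0.922) = -0.04956
D(P‖Q) = 0.0276 nats.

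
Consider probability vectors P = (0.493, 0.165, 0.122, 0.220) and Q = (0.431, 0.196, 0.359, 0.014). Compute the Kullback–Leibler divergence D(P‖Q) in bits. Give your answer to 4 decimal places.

0.7389 bits

D(P‖Q) = Σ p·log₂(p/q).
  0.493·log₂(0.493/0.431) = 0.09559
  0.165·log₂(0.165/0.196) = -0.04098
  0.122·log₂(0.122/0.359) = -0.18997
  0.220·log₂(0.220/0.014) = 0.87428
D(P‖Q) = 0.7389 bits.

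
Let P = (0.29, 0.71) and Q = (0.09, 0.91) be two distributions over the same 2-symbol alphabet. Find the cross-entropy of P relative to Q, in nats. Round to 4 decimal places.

H(P,Q) = −Σ p·ln q.
  −0.29·ln(0.09) = 0.69830
  −0.71·ln(0.91) = 0.06696
H(P,Q) = 0.7653 nats.

0.7653 nats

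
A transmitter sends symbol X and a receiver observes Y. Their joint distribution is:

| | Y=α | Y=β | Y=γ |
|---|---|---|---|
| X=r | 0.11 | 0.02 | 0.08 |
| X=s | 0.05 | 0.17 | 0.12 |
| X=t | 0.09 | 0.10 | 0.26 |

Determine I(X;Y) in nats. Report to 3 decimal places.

Marginals: p(X) = (0.2100, 0.3400, 0.4500), p(Y) = (0.2500, 0.2900, 0.4600).
I(X;Y) = Σ p(x,y)·ln[p(x,y)/(p(x)p(y))].
  (r,α): 0.11·ln(2.0952) = 0.0814
  (r,β): 0.02·ln(0.3284) = -0.0223
  (r,γ): 0.08·ln(0.8282) = -0.0151
  (s,α): 0.05·ln(0.5882) = -0.0265
  (s,β): 0.17·ln(1.7241) = 0.0926
  (s,γ): 0.12·ln(0.7673) = -0.0318
  (t,α): 0.09·ln(0.8000) = -0.0201
  (t,β): 0.10·ln(0.7663) = -0.0266
  (t,γ): 0.26·ln(1.2560) = 0.0593
Sum = 0.091 nats.

0.091 nats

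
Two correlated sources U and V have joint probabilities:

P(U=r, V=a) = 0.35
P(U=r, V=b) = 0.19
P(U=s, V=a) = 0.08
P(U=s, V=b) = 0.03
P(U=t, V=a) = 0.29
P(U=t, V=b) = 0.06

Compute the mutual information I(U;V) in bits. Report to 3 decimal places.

Marginals: p(U) = (0.5400, 0.1100, 0.3500), p(V) = (0.7200, 0.2800).
I(U;V) = Σ p(x,y)·log₂[p(x,y)/(p(x)p(y))].
  (r,a): 0.35·log₂(0.9002) = -0.0531
  (r,b): 0.19·log₂(1.2566) = 0.0626
  (s,a): 0.08·log₂(1.0101) = 0.0012
  (s,b): 0.03·log₂(0.9740) = -0.0011
  (t,a): 0.29·log₂(1.1508) = 0.0588
  (t,b): 0.06·log₂(0.6122) = -0.0425
Sum = 0.026 bits.

0.026 bits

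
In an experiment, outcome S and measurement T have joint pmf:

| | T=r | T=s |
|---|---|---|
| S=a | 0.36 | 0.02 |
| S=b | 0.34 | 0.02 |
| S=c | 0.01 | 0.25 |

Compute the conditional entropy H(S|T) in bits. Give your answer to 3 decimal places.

0.983 bits

Chain rule: H(S|T) = H(S,T) − H(T).
Marginals: p(S) = (0.3800, 0.3600, 0.2600), p(T) = (0.7100, 0.2900).
H(S,T) = 1.8520 bits; H(T) = 0.8687 bits.
H(S|T) = 1.8520 − 0.8687 = 0.983 bits.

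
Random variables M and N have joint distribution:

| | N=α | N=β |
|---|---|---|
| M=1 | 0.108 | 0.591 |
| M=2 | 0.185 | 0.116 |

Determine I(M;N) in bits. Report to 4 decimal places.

0.1490 bits

Marginals: p(M) = (0.6990, 0.3010), p(N) = (0.2930, 0.7070).
I(M;N) = H(M) + H(N) − H(M,N).
H(M) = 0.8825, H(N) = 0.8726, H(M,N) = 1.6061.
I(M;N) = 0.8825 + 0.8726 − 1.6061 = 0.1490 bits.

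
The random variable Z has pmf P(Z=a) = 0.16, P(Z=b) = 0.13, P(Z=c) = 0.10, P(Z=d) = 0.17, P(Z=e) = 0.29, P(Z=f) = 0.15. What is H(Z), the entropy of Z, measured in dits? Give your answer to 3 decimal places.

H(Z) = −Σ p·log₁₀ p.
  −(0.16)·log₁₀(0.16) = 0.1273
  −(0.13)·log₁₀(0.13) = 0.1152
  −(0.10)·log₁₀(0.10) = 0.1000
  −(0.17)·log₁₀(0.17) = 0.1308
  −(0.29)·log₁₀(0.29) = 0.1559
  −(0.15)·log₁₀(0.15) = 0.1236
Sum: 0.1273 + 0.1152 + 0.1000 + 0.1308 + 0.1559 + 0.1236 = 0.753 dits.

0.753 dits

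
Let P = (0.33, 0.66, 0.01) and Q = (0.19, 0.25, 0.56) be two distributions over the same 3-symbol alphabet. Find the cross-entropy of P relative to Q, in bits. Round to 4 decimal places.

H(P,Q) = −Σ p·log₂ q.
  −0.33·log₂(0.19) = 0.79066
  −0.66·log₂(0.25) = 1.32000
  −0.01·log₂(0.56) = 0.00837
H(P,Q) = 2.1190 bits.

2.1190 bits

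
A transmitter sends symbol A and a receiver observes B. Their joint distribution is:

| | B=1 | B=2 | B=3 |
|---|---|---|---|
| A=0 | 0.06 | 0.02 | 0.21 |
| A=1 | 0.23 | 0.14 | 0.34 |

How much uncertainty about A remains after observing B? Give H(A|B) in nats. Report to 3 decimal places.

0.574 nats

Marginals: p(A) = (0.2900, 0.7100), p(B) = (0.2900, 0.1600, 0.5500).
H(A|B) = Σ p(B) · H(A|B=·).
  B=1: p=0.2900, H(A|B=1) = 0.5098
  B=2: p=0.1600, H(A|B=2) = 0.3768
  B=3: p=0.5500, H(A|B=3) = 0.6649
Weighted sum = 0.574 nats.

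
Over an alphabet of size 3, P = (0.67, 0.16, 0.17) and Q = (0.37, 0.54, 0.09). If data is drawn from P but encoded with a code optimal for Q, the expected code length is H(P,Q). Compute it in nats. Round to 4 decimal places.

1.1741 nats

H(P,Q) = −Σ p·ln q.
  −0.67·ln(0.37) = 0.66615
  −0.16·ln(0.54) = 0.09859
  −0.17·ln(0.09) = 0.40935
H(P,Q) = 1.1741 nats.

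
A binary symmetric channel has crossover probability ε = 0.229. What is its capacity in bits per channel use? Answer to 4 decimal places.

Binary symmetric channel: C = 1 − h₂(ε) where h₂ is the binary entropy function.
h₂(0.229) = −0.229·log₂0.229 − 0.771·log₂0.771 = 0.7763.
C = 1 − 0.7763 = 0.2237 bits per channel use.

0.2237 bits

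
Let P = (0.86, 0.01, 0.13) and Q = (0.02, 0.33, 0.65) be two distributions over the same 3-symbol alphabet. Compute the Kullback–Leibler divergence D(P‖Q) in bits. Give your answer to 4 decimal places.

4.3143 bits

D(P‖Q) = Σ p·log₂(p/q).
  0.86·log₂(0.86/0.02) = 4.66659
  0.01·log₂(0.01/0.33) = -0.05044
  0.13·log₂(0.13/0.65) = -0.30185
D(P‖Q) = 4.3143 bits.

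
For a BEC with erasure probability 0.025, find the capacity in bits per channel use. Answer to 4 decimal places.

0.9750 bits

Binary erasure channel: capacity C = 1 − ε.
C = 1 − 0.025 = 0.9750 bits per channel use.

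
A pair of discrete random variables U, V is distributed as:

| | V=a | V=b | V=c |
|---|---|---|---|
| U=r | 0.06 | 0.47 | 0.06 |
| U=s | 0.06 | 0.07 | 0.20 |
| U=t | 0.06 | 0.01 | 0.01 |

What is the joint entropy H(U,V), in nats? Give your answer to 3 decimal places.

H(U,V) = −Σ p(x,y)·ln p(x,y) over all 9 cells.
  cell (r,a): −0.06·ln0.06 = 0.1688
  cell (r,b): −0.47·ln0.47 = 0.3549
  cell (r,c): −0.06·ln0.06 = 0.1688
  cell (s,a): −0.06·ln0.06 = 0.1688
  cell (s,b): −0.07·ln0.07 = 0.1861
  cell (s,c): −0.20·ln0.20 = 0.3219
  cell (t,a): −0.06·ln0.06 = 0.1688
  cell (t,b): −0.01·ln0.01 = 0.0461
  cell (t,c): −0.01·ln0.01 = 0.0461
Sum = 1.630 nats.

1.630 nats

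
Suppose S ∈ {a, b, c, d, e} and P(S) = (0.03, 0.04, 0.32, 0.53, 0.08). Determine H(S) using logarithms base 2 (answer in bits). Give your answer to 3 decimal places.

1.641 bits

H(S) = −Σ p·log₂ p.
  −(0.03)·log₂(0.03) = 0.1518
  −(0.04)·log₂(0.04) = 0.1858
  −(0.32)·log₂(0.32) = 0.5260
  −(0.53)·log₂(0.53) = 0.4854
  −(0.08)·log₂(0.08) = 0.2915
Sum: 0.1518 + 0.1858 + 0.5260 + 0.4854 + 0.2915 = 1.641 bits.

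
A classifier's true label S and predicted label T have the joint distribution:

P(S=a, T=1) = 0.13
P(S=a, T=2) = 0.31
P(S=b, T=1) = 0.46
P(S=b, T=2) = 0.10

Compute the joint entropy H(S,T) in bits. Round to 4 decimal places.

H(S,T) = −Σ p(x,y)·log₂ p(x,y) over all 4 cells.
  cell (a,1): −0.13·log₂0.13 = 0.38264
  cell (a,2): −0.31·log₂0.31 = 0.52379
  cell (b,1): −0.46·log₂0.46 = 0.51534
  cell (b,2): −0.10·log₂0.10 = 0.33219
Sum = 1.7540 bits.

1.7540 bits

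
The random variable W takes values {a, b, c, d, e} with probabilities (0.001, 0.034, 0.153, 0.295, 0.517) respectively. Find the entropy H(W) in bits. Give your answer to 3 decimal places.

H(W) = −Σ p·log₂ p.
  −(0.001)·log₂(0.001) = 0.0100
  −(0.034)·log₂(0.034) = 0.1659
  −(0.153)·log₂(0.153) = 0.4144
  −(0.295)·log₂(0.295) = 0.5196
  −(0.517)·log₂(0.517) = 0.4921
Sum: 0.0100 + 0.1659 + 0.4144 + 0.5196 + 0.4921 = 1.602 bits.

1.602 bits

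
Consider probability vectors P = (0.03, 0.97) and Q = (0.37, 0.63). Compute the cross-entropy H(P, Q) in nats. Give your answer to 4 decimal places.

H(P,Q) = −Σ p·ln q.
  −0.03·ln(0.37) = 0.02983
  −0.97·ln(0.63) = 0.44817
H(P,Q) = 0.4780 nats.

0.4780 nats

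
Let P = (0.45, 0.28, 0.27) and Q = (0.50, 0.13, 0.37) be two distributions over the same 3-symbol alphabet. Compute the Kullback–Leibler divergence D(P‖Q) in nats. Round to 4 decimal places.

D(P‖Q) = Σ p·ln(p/q).
  0.45·ln(0.45/0.50) = -0.04741
  0.28·ln(0.28/0.13) = 0.21483
  0.27·ln(0.27/0.37) = -0.08507
D(P‖Q) = 0.0823 nats.

0.0823 nats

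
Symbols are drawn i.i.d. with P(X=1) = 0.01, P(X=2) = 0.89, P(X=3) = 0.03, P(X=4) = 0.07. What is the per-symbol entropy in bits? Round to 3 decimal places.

H(X) = −Σ p·log₂ p.
  −(0.01)·log₂(0.01) = 0.0664
  −(0.89)·log₂(0.89) = 0.1496
  −(0.03)·log₂(0.03) = 0.1518
  −(0.07)·log₂(0.07) = 0.2686
Sum: 0.0664 + 0.1496 + 0.1518 + 0.2686 = 0.636 bits.

0.636 bits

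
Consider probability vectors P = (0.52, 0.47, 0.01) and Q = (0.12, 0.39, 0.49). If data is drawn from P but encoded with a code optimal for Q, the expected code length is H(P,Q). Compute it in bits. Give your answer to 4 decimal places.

2.2394 bits

H(P,Q) = −Σ p·log₂ q.
  −0.52·log₂(0.12) = 1.59062
  −0.47·log₂(0.39) = 0.63847
  −0.01·log₂(0.49) = 0.01029
H(P,Q) = 2.2394 bits.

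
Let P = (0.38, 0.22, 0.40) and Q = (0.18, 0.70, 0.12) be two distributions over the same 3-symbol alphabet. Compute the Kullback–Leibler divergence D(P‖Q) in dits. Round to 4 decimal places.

0.2219 dits

D(P‖Q) = Σ p·log₁₀(p/q).
  0.38·log₁₀(0.38/0.18) = 0.12331
  0.22·log₁₀(0.22/0.70) = -0.11059
  0.40·log₁₀(0.40/0.12) = 0.20915
D(P‖Q) = 0.2219 dits.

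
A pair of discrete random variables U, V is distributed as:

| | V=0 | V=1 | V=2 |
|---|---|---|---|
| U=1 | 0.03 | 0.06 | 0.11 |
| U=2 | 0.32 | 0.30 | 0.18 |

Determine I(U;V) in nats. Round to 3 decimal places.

0.043 nats

Marginals: p(U) = (0.2000, 0.8000), p(V) = (0.3500, 0.3600, 0.2900).
I(U;V) = H(U) + H(V) − H(U,V).
H(U) = 0.5004, H(V) = 1.0942, H(U,V) = 1.5513.
I(U;V) = 0.5004 + 1.0942 − 1.5513 = 0.043 nats.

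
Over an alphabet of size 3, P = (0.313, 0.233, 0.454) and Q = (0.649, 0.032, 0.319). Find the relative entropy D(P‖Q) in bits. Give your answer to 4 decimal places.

D(P‖Q) = Σ p·log₂(p/q).
  0.313·log₂(0.313/0.649) = -0.32929
  0.233·log₂(0.233/0.032) = 0.66736
  0.454·log₂(0.454/0.319) = 0.23115
D(P‖Q) = 0.5692 bits.

0.5692 bits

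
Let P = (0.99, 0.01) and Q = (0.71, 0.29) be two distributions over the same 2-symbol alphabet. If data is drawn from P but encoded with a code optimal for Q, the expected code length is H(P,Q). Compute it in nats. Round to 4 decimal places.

H(P,Q) = −Σ p·ln q.
  −0.99·ln(0.71) = 0.33907
  −0.01·ln(0.29) = 0.01238
H(P,Q) = 0.3514 nats.

0.3514 nats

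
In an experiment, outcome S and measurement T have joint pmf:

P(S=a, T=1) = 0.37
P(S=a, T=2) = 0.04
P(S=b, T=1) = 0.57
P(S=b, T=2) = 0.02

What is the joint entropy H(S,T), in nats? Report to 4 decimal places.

0.8953 nats

H(S,T) = −Σ p(x,y)·ln p(x,y) over all 4 cells.
  cell (a,1): −0.37·ln0.37 = 0.36787
  cell (a,2): −0.04·ln0.04 = 0.12876
  cell (b,1): −0.57·ln0.57 = 0.32041
  cell (b,2): −0.02·ln0.02 = 0.07824
Sum = 0.8953 nats.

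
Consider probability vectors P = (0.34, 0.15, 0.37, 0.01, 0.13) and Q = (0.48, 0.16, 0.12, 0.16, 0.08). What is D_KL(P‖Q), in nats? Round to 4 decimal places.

D(P‖Q) = Σ p·ln(p/q).
  0.34·ln(0.34/0.48) = -0.11725
  0.15·ln(0.15/0.16) = -0.00968
  0.37·ln(0.37/0.12) = 0.41662
  0.01·ln(0.01/0.16) = -0.02773
  0.13·ln(0.13/0.08) = 0.06312
D(P‖Q) = 0.3251 nats.

0.3251 nats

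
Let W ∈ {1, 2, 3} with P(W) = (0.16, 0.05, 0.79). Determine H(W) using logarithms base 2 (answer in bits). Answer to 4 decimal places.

0.9078 bits

H(W) = −Σ p·log₂ p.
  −(0.16)·log₂(0.16) = 0.42302
  −(0.05)·log₂(0.05) = 0.21610
  −(0.79)·log₂(0.79) = 0.26866
Sum: 0.42302 + 0.21610 + 0.26866 = 0.9078 bits.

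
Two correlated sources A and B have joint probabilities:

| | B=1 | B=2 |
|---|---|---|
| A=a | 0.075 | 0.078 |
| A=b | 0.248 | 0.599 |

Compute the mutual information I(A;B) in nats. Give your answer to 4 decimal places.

Marginals: p(A) = (0.1530, 0.8470), p(B) = (0.3230, 0.6770).
I(A;B) = Σ p(x,y)·ln[p(x,y)/(p(x)p(y))].
  (a,1): 0.075·ln(1.5176) = 0.03129
  (a,2): 0.078·ln(0.7530) = -0.02212
  (b,1): 0.248·ln(0.9065) = -0.02435
  (b,2): 0.599·ln(1.0446) = 0.02614
Sum = 0.0110 nats.

0.0110 nats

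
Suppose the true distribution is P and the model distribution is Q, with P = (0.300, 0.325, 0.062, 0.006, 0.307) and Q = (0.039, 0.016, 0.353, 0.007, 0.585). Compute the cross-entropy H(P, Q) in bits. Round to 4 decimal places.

3.7165 bits

H(P,Q) = −Σ p·log₂ q.
  −0.300·log₂(0.039) = 1.40411
  −0.325·log₂(0.016) = 1.93888
  −0.062·log₂(0.353) = 0.09314
  −0.006·log₂(0.007) = 0.04295
  −0.307·log₂(0.585) = 0.23746
H(P,Q) = 3.7165 bits.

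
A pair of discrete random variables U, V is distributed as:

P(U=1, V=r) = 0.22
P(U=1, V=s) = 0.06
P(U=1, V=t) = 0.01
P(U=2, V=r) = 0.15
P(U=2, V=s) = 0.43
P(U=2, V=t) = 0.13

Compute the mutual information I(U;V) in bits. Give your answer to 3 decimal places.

Marginals: p(U) = (0.2900, 0.7100), p(V) = (0.3700, 0.4900, 0.1400).
I(U;V) = H(U) + H(V) − H(U,V).
H(U) = 0.8687, H(V) = 1.4321, H(U,V) = 2.1073.
I(U;V) = 0.8687 + 1.4321 − 2.1073 = 0.194 bits.

0.194 bits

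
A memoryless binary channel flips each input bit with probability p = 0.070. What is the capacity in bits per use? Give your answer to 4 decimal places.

Binary symmetric channel: C = 1 − h₂(ε) where h₂ is the binary entropy function.
h₂(0.070) = −0.070·log₂0.070 − 0.930·log₂0.930 = 0.3659.
C = 1 − 0.3659 = 0.6341 bits per channel use.

0.6341 bits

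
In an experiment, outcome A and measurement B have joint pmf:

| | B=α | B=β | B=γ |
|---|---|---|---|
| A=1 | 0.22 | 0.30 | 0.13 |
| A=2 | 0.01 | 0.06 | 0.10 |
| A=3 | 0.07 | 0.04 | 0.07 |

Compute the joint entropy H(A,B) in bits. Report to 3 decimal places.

2.749 bits

H(A,B) = −Σ p(x,y)·log₂ p(x,y) over all 9 cells.
  cell (1,α): −0.22·log₂0.22 = 0.4806
  cell (1,β): −0.30·log₂0.30 = 0.5211
  cell (1,γ): −0.13·log₂0.13 = 0.3826
  cell (2,α): −0.01·log₂0.01 = 0.0664
  cell (2,β): −0.06·log₂0.06 = 0.2435
  cell (2,γ): −0.10·log₂0.10 = 0.3322
  cell (3,α): −0.07·log₂0.07 = 0.2686
  cell (3,β): −0.04·log₂0.04 = 0.1858
  cell (3,γ): −0.07·log₂0.07 = 0.2686
Sum = 2.749 bits.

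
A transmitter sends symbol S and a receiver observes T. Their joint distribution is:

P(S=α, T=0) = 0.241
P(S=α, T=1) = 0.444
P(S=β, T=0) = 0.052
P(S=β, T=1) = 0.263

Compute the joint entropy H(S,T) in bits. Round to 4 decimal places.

H(S,T) = −Σ p(x,y)·log₂ p(x,y) over all 4 cells.
  cell (α,0): −0.241·log₂0.241 = 0.49475
  cell (α,1): −0.444·log₂0.444 = 0.52009
  cell (β,0): −0.052·log₂0.052 = 0.22180
  cell (β,1): −0.263·log₂0.263 = 0.50677
Sum = 1.7434 bits.

1.7434 bits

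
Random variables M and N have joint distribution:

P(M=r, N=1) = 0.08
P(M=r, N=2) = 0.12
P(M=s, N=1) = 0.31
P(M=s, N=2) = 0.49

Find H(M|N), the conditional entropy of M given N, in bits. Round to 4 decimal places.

Chain rule: H(M|N) = H(M,N) − H(N).
Marginals: p(M) = (0.2000, 0.8000), p(N) = (0.3900, 0.6100).
H(M,N) = 1.6867 bits; H(N) = 0.9648 bits.
H(M|N) = 1.6867 − 0.9648 = 0.7219 bits.

0.7219 bits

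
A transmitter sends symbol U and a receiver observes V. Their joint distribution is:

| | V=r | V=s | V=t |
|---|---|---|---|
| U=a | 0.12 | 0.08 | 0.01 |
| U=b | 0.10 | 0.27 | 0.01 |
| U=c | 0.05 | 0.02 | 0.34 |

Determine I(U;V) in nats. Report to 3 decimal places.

0.423 nats

Marginals: p(U) = (0.2100, 0.3800, 0.4100), p(V) = (0.2700, 0.3700, 0.3600).
I(U;V) = Σ p(x,y)·ln[p(x,y)/(p(x)p(y))].
  (a,r): 0.12·ln(2.1164) = 0.0900
  (a,s): 0.08·ln(1.0296) = 0.0023
  (a,t): 0.01·ln(0.1323) = -0.0202
  (b,r): 0.10·ln(0.9747) = -0.0026
  (b,s): 0.27·ln(1.9203) = 0.1762
  (b,t): 0.01·ln(0.0731) = -0.0262
  (c,r): 0.05·ln(0.4517) = -0.0397
  (c,s): 0.02·ln(0.1318) = -0.0405
  (c,t): 0.34·ln(2.3035) = 0.2837
Sum = 0.423 nats.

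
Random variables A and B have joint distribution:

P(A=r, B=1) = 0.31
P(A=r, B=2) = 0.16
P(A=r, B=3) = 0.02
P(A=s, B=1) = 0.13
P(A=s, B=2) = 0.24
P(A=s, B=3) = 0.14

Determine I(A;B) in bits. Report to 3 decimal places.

0.139 bits

Marginals: p(A) = (0.4900, 0.5100), p(B) = (0.4400, 0.4000, 0.1600).
I(A;B) = H(A) + H(B) − H(A,B).
H(A) = 0.9997, H(B) = 1.4729, H(A,B) = 2.3336.
I(A;B) = 0.9997 + 1.4729 − 2.3336 = 0.139 bits.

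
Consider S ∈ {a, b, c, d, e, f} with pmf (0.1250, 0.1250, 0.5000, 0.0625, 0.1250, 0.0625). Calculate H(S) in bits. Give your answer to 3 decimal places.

2.125 bits

H(S) = −Σ p·log₂ p.
  −(0.1250)·log₂(0.1250) = 0.3750
  −(0.1250)·log₂(0.1250) = 0.3750
  −(0.5000)·log₂(0.5000) = 0.5000
  −(0.0625)·log₂(0.0625) = 0.2500
  −(0.1250)·log₂(0.1250) = 0.3750
  −(0.0625)·log₂(0.0625) = 0.2500
Sum: 0.3750 + 0.3750 + 0.5000 + 0.2500 + 0.3750 + 0.2500 = 2.125 bits.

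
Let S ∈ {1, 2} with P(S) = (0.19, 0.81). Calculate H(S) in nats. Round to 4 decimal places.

H(S) = −Σ p·ln p.
  −(0.19)·ln(0.19) = 0.31554
  −(0.81)·ln(0.81) = 0.17068
Sum: 0.31554 + 0.17068 = 0.4862 nats.

0.4862 nats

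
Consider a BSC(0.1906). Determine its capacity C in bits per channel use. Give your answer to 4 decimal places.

0.2973 bits

Binary symmetric channel: C = 1 − h₂(ε) where h₂ is the binary entropy function.
h₂(0.1906) = −0.1906·log₂0.1906 − 0.8094·log₂0.8094 = 0.7027.
C = 1 − 0.7027 = 0.2973 bits per channel use.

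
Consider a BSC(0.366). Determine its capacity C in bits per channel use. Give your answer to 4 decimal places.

0.0524 bits

Binary symmetric channel: C = 1 − h₂(ε) where h₂ is the binary entropy function.
h₂(0.366) = −0.366·log₂0.366 − 0.634·log₂0.634 = 0.9476.
C = 1 − 0.9476 = 0.0524 bits per channel use.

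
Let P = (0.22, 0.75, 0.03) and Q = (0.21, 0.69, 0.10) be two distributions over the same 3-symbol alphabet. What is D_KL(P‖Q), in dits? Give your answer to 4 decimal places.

0.0159 dits

D(P‖Q) = Σ p·log₁₀(p/q).
  0.22·log₁₀(0.22/0.21) = 0.00444
  0.75·log₁₀(0.75/0.69) = 0.02716
  0.03·log₁₀(0.03/0.10) = -0.01569
D(P‖Q) = 0.0159 dits.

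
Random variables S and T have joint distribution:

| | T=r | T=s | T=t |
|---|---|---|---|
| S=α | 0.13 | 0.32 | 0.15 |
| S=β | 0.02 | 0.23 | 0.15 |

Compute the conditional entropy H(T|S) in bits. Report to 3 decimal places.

1.359 bits

Chain rule: H(T|S) = H(S,T) − H(S).
Marginals: p(S) = (0.6000, 0.4000), p(T) = (0.1500, 0.5500, 0.3000).
H(S,T) = 2.3303 bits; H(S) = 0.9710 bits.
H(T|S) = 2.3303 − 0.9710 = 1.359 bits.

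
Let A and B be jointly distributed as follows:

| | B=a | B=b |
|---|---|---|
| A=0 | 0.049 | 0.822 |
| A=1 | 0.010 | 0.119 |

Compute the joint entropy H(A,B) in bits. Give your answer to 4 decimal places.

0.8775 bits

H(A,B) = −Σ p(x,y)·log₂ p(x,y) over all 4 cells.
  cell (0,a): −0.049·log₂0.049 = 0.21320
  cell (0,b): −0.822·log₂0.822 = 0.23245
  cell (1,a): −0.010·log₂0.010 = 0.06644
  cell (1,b): −0.119·log₂0.119 = 0.36545
Sum = 0.8775 bits.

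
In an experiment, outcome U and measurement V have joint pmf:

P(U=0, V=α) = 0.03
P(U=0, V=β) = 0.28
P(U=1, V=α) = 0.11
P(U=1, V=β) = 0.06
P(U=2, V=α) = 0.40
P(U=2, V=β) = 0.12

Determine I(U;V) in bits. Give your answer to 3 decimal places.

Marginals: p(U) = (0.3100, 0.1700, 0.5200), p(V) = (0.5400, 0.4600).
I(U;V) = Σ p(x,y)·log₂[p(x,y)/(p(x)p(y))].
  (0,α): 0.03·log₂(0.1792) = -0.0744
  (0,β): 0.28·log₂(1.9635) = 0.2726
  (1,α): 0.11·log₂(1.1983) = 0.0287
  (1,β): 0.06·log₂(0.7673) = -0.0229
  (2,α): 0.40·log₂(1.4245) = 0.2042
  (2,β): 0.12·log₂(0.5017) = -0.1194
Sum = 0.289 bits.

0.289 bits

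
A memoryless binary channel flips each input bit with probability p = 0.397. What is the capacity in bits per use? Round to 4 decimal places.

0.0308 bits

Binary symmetric channel: C = 1 − h₂(ε) where h₂ is the binary entropy function.
h₂(0.397) = −0.397·log₂0.397 − 0.603·log₂0.603 = 0.9692.
C = 1 − 0.9692 = 0.0308 bits per channel use.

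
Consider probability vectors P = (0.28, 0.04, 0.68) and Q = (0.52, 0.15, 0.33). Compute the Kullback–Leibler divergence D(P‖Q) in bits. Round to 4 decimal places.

0.3829 bits

D(P‖Q) = Σ p·log₂(p/q).
  0.28·log₂(0.28/0.52) = -0.25006
  0.04·log₂(0.04/0.15) = -0.07628
  0.68·log₂(0.68/0.33) = 0.70929
D(P‖Q) = 0.3829 bits.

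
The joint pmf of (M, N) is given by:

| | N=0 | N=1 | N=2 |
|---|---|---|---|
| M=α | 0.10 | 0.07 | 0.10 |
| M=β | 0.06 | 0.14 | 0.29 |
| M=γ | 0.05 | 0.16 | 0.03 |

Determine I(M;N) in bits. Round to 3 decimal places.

0.155 bits

Marginals: p(M) = (0.2700, 0.4900, 0.2400), p(N) = (0.2100, 0.3700, 0.4200).
I(M;N) = Σ p(x,y)·log₂[p(x,y)/(p(x)p(y))].
  (α,0): 0.10·log₂(1.7637) = 0.0819
  (α,1): 0.07·log₂(0.7007) = -0.0359
  (α,2): 0.10·log₂(0.8818) = -0.0181
  (β,0): 0.06·log₂(0.5831) = -0.0467
  (β,1): 0.14·log₂(0.7722) = -0.0522
  (β,2): 0.29·log₂(1.4091) = 0.1435
  (γ,0): 0.05·log₂(0.9921) = -0.0006
  (γ,1): 0.16·log₂(1.8018) = 0.1359
  (γ,2): 0.03·log₂(0.2976) = -0.0525
Sum = 0.155 bits.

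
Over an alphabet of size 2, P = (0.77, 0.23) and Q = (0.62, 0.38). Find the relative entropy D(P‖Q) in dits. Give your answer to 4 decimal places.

0.0223 dits

D(P‖Q) = Σ p·log₁₀(p/q).
  0.77·log₁₀(0.77/0.62) = 0.07246
  0.23·log₁₀(0.23/0.38) = -0.05015
D(P‖Q) = 0.0223 dits.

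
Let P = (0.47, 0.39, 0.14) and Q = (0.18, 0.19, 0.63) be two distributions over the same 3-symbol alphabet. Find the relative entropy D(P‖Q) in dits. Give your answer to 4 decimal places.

0.2263 dits

D(P‖Q) = Σ p·log₁₀(p/q).
  0.47·log₁₀(0.47/0.18) = 0.19591
  0.39·log₁₀(0.39/0.19) = 0.12180
  0.14·log₁₀(0.14/0.63) = -0.09145
D(P‖Q) = 0.2263 dits.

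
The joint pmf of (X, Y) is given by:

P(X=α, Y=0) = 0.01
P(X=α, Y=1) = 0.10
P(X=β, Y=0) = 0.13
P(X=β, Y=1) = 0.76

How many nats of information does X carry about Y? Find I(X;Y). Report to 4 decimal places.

Marginals: p(X) = (0.1100, 0.8900), p(Y) = (0.1400, 0.8600).
I(X;Y) = Σ p(x,y)·ln[p(x,y)/(p(x)p(y))].
  (α,0): 0.01·ln(0.6494) = -0.00432
  (α,1): 0.10·ln(1.0571) = 0.00555
  (β,0): 0.13·ln(1.0433) = 0.00552
  (β,1): 0.76·ln(0.9929) = -0.00538
Sum = 0.0014 nats.

0.0014 nats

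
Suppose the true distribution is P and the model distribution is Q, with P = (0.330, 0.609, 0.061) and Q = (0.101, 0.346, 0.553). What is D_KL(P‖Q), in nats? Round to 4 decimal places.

D(P‖Q) = Σ p·ln(p/q).
  0.330·ln(0.330/0.101) = 0.39071
  0.609·ln(0.609/0.346) = 0.34432
  0.061·ln(0.061/0.553) = -0.13447
D(P‖Q) = 0.6006 nats.

0.6006 nats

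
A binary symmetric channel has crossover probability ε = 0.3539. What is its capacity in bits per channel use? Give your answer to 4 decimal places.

0.0625 bits

Binary symmetric channel: C = 1 − h₂(ε) where h₂ is the binary entropy function.
h₂(0.3539) = −0.3539·log₂0.3539 − 0.6461·log₂0.6461 = 0.9375.
C = 1 − 0.9375 = 0.0625 bits per channel use.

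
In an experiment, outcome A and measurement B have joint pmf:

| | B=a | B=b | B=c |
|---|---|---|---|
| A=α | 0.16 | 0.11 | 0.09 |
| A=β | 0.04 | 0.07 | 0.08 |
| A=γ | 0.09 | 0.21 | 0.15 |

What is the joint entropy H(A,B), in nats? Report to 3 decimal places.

2.099 nats

H(A,B) = −Σ p(x,y)·ln p(x,y) over all 9 cells.
  cell (α,a): −0.16·ln0.16 = 0.2932
  cell (α,b): −0.11·ln0.11 = 0.2428
  cell (α,c): −0.09·ln0.09 = 0.2167
  cell (β,a): −0.04·ln0.04 = 0.1288
  cell (β,b): −0.07·ln0.07 = 0.1861
  cell (β,c): −0.08·ln0.08 = 0.2021
  cell (γ,a): −0.09·ln0.09 = 0.2167
  cell (γ,b): −0.21·ln0.21 = 0.3277
  cell (γ,c): −0.15·ln0.15 = 0.2846
Sum = 2.099 nats.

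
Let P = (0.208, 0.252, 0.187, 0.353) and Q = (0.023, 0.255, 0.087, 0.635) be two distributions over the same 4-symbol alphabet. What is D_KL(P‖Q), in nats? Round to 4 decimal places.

D(P‖Q) = Σ p·ln(p/q).
  0.208·ln(0.208/0.023) = 0.45803
  0.252·ln(0.252/0.255) = -0.00298
  0.187·ln(0.187/0.087) = 0.14309
  0.353·ln(0.353/0.635) = -0.20727
D(P‖Q) = 0.3909 nats.

0.3909 nats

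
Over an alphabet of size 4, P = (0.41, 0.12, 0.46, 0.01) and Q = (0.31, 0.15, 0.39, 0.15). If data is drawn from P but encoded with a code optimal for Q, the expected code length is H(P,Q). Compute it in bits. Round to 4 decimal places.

1.6735 bits

H(P,Q) = −Σ p·log₂ q.
  −0.41·log₂(0.31) = 0.69276
  −0.12·log₂(0.15) = 0.32844
  −0.46·log₂(0.39) = 0.62489
  −0.01·log₂(0.15) = 0.02737
H(P,Q) = 1.6735 bits.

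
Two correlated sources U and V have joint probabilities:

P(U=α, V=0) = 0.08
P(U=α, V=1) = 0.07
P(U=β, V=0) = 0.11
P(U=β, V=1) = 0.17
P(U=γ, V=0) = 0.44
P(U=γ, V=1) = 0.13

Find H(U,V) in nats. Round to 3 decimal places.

1.559 nats

H(U,V) = −Σ p(x,y)·ln p(x,y) over all 6 cells.
  cell (α,0): −0.08·ln0.08 = 0.2021
  cell (α,1): −0.07·ln0.07 = 0.1861
  cell (β,0): −0.11·ln0.11 = 0.2428
  cell (β,1): −0.17·ln0.17 = 0.3012
  cell (γ,0): −0.44·ln0.44 = 0.3612
  cell (γ,1): −0.13·ln0.13 = 0.2652
Sum = 1.559 nats.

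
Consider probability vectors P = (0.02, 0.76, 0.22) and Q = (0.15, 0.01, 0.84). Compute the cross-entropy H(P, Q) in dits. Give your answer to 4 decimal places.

1.5531 dits

H(P,Q) = −Σ p·log₁₀ q.
  −0.02·log₁₀(0.15) = 0.01648
  −0.76·log₁₀(0.01) = 1.52000
  −0.22·log₁₀(0.84) = 0.01666
H(P,Q) = 1.5531 dits.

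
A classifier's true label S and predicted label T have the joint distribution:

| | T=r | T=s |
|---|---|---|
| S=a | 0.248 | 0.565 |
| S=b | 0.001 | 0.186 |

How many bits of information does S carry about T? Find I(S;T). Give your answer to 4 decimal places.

0.0793 bits

Marginals: p(S) = (0.8130, 0.1870), p(T) = (0.2490, 0.7510).
I(S;T) = H(S) + H(T) − H(S,T).
H(S) = 0.6952, H(T) = 0.8097, H(S,T) = 1.4256.
I(S;T) = 0.6952 + 0.8097 − 1.4256 = 0.0793 bits.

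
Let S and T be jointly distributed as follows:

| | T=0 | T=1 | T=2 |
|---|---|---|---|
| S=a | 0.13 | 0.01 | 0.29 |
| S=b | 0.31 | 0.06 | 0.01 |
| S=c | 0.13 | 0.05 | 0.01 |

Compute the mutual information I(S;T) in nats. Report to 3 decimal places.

0.275 nats

Marginals: p(S) = (0.4300, 0.3800, 0.1900), p(T) = (0.5700, 0.1200, 0.3100).
I(S;T) = H(S) + H(T) − H(S,T).
H(S) = 1.0461, H(T) = 0.9379, H(S,T) = 1.7093.
I(S;T) = 1.0461 + 0.9379 − 1.7093 = 0.275 nats.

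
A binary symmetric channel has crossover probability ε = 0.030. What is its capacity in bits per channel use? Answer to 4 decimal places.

0.8056 bits

Binary symmetric channel: C = 1 − h₂(ε) where h₂ is the binary entropy function.
h₂(0.030) = −0.030·log₂0.030 − 0.970·log₂0.970 = 0.1944.
C = 1 − 0.1944 = 0.8056 bits per channel use.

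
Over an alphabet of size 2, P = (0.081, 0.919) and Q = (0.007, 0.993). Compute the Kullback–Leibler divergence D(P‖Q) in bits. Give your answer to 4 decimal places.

0.1835 bits

D(P‖Q) = Σ p·log₂(p/q).
  0.081·log₂(0.081/0.007) = 0.28613
  0.919·log₂(0.919/0.993) = -0.10268
D(P‖Q) = 0.1835 bits.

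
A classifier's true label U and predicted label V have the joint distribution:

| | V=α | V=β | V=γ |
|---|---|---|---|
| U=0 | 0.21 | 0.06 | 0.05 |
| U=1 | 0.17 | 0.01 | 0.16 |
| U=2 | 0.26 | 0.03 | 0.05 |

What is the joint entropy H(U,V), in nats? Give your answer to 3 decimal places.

H(U,V) = −Σ p(x,y)·ln p(x,y) over all 9 cells.
  cell (0,α): −0.21·ln0.21 = 0.3277
  cell (0,β): −0.06·ln0.06 = 0.1688
  cell (0,γ): −0.05·ln0.05 = 0.1498
  cell (1,α): −0.17·ln0.17 = 0.3012
  cell (1,β): −0.01·ln0.01 = 0.0461
  cell (1,γ): −0.16·ln0.16 = 0.2932
  cell (2,α): −0.26·ln0.26 = 0.3502
  cell (2,β): −0.03·ln0.03 = 0.1052
  cell (2,γ): −0.05·ln0.05 = 0.1498
Sum = 1.892 nats.

1.892 nats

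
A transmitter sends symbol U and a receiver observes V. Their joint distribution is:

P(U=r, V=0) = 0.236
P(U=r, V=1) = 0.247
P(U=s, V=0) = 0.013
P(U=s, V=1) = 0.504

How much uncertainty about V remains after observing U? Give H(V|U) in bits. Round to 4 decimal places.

0.5704 bits

Marginals: p(U) = (0.4830, 0.5170), p(V) = (0.2490, 0.7510).
H(V|U) = Σ p(U) · H(V|U=·).
  U=r: p=0.4830, H(V|U=r) = 0.9996
  U=s: p=0.5170, H(V|U=s) = 0.1694
Weighted sum = 0.5704 bits.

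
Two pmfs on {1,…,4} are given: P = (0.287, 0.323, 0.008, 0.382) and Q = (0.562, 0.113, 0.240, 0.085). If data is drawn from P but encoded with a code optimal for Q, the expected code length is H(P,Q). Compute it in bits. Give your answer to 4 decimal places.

2.6296 bits

H(P,Q) = −Σ p·log₂ q.
  −0.287·log₂(0.562) = 0.23860
  −0.323·log₂(0.113) = 1.01603
  −0.008·log₂(0.240) = 0.01647
  −0.382·log₂(0.085) = 1.35854
H(P,Q) = 2.6296 bits.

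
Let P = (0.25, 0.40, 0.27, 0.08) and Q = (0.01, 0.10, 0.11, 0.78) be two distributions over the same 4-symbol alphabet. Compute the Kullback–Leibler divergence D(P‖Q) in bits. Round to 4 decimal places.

2.0479 bits

D(P‖Q) = Σ p·log₂(p/q).
  0.25·log₂(0.25/0.01) = 1.16096
  0.40·log₂(0.40/0.10) = 0.80000
  0.27·log₂(0.27/0.11) = 0.34977
  0.08·log₂(0.08/0.78) = -0.26283
D(P‖Q) = 2.0479 bits.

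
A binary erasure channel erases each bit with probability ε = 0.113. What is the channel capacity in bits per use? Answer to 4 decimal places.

Binary erasure channel: capacity C = 1 − ε.
C = 1 − 0.113 = 0.8870 bits per channel use.

0.8870 bits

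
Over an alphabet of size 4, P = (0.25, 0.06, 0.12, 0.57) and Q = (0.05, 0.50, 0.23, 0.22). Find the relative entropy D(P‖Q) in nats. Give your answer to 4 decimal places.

D(P‖Q) = Σ p·ln(p/q).
  0.25·ln(0.25/0.05) = 0.40236
  0.06·ln(0.06/0.50) = -0.12722
  0.12·ln(0.12/0.23) = -0.07807
  0.57·ln(0.57/0.22) = 0.54265
D(P‖Q) = 0.7397 nats.

0.7397 nats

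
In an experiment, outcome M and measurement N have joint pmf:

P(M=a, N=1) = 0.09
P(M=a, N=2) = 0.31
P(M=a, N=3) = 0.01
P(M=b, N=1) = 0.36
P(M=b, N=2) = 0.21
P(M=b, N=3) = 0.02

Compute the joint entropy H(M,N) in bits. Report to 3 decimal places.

2.019 bits

H(M,N) = −Σ p(x,y)·log₂ p(x,y) over all 6 cells.
  cell (a,1): −0.09·log₂0.09 = 0.3127
  cell (a,2): −0.31·log₂0.31 = 0.5238
  cell (a,3): −0.01·log₂0.01 = 0.0664
  cell (b,1): −0.36·log₂0.36 = 0.5306
  cell (b,2): −0.21·log₂0.21 = 0.4728
  cell (b,3): −0.02·log₂0.02 = 0.1129
Sum = 2.019 bits.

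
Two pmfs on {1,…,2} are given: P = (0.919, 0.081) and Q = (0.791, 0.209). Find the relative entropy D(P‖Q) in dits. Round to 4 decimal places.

D(P‖Q) = Σ p·log₁₀(p/q).
  0.919·log₁₀(0.919/0.791) = 0.05986
  0.081·log₁₀(0.081/0.209) = -0.03334
D(P‖Q) = 0.0265 dits.

0.0265 dits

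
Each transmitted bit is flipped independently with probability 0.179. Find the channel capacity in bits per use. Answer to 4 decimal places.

0.3221 bits

Binary symmetric channel: C = 1 − h₂(ε) where h₂ is the binary entropy function.
h₂(0.179) = −0.179·log₂0.179 − 0.821·log₂0.821 = 0.6779.
C = 1 − 0.6779 = 0.3221 bits per channel use.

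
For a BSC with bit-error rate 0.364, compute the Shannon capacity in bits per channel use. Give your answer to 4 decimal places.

Binary symmetric channel: C = 1 − h₂(ε) where h₂ is the binary entropy function.
h₂(0.364) = −0.364·log₂0.364 − 0.636·log₂0.636 = 0.9460.
C = 1 − 0.9460 = 0.0540 bits per channel use.

0.0540 bits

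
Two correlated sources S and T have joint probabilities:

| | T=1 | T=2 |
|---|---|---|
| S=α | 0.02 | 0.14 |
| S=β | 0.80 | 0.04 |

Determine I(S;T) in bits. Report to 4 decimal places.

Marginals: p(S) = (0.1600, 0.8400), p(T) = (0.8200, 0.1800).
I(S;T) = Σ p(x,y)·log₂[p(x,y)/(p(x)p(y))].
  (α,1): 0.02·log₂(0.1524) = -0.05427
  (α,2): 0.14·log₂(4.8611) = 0.31938
  (β,1): 0.80·log₂(1.1614) = 0.17273
  (β,2): 0.04·log₂(0.2646) = -0.07674
Sum = 0.3611 bits.

0.3611 bits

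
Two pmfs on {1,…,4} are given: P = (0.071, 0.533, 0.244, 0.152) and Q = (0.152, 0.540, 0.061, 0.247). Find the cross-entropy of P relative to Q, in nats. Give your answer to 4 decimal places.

1.3572 nats

H(P,Q) = −Σ p·ln q.
  −0.071·ln(0.152) = 0.13376
  −0.533·ln(0.540) = 0.32843
  −0.244·ln(0.061) = 0.68244
  −0.152·ln(0.247) = 0.21255
H(P,Q) = 1.3572 nats.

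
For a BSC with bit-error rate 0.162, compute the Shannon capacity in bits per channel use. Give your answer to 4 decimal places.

0.3609 bits

Binary symmetric channel: C = 1 − h₂(ε) where h₂ is the binary entropy function.
h₂(0.162) = −0.162·log₂0.162 − 0.838·log₂0.838 = 0.6391.
C = 1 − 0.6391 = 0.3609 bits per channel use.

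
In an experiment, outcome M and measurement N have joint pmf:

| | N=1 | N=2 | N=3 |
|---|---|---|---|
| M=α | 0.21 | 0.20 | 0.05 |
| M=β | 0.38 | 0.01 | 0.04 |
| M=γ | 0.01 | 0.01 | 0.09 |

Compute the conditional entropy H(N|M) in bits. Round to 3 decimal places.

Marginals: p(M) = (0.4600, 0.4300, 0.1100), p(N) = (0.6000, 0.2200, 0.1800).
H(N|M) = Σ p(M) · H(N|M=·).
  M=α: p=0.4600, H(N|M=α) = 1.3869
  M=β: p=0.4300, H(N|M=β) = 0.6025
  M=γ: p=0.1100, H(N|M=γ) = 0.8659
Weighted sum = 0.992 bits.

0.992 bits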